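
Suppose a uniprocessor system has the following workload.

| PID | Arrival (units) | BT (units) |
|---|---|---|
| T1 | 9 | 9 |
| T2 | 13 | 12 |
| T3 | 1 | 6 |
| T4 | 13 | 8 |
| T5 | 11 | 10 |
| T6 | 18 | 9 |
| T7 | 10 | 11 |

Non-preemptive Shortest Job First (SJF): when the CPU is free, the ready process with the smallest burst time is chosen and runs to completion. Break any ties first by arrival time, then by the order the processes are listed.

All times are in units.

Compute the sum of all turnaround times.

Gantt: | idle 0-1 | T3 1-7 | idle 7-9 | T1 9-18 | T4 18-26 | T6 26-35 | T5 35-45 | T7 45-56 | T2 56-68 |
Completion: T1=18  T2=68  T3=7  T4=26  T5=45  T6=35  T7=56
Turnaround (C−A): T1=9  T2=55  T3=6  T4=13  T5=34  T6=17  T7=46
Turnaround = completion − arrival: T1=9, T2=55, T3=6, T4=13, T5=34, T6=17, T7=46
Total turnaround = 9 + 55 + 6 + 13 + 34 + 17 + 46 = 180

180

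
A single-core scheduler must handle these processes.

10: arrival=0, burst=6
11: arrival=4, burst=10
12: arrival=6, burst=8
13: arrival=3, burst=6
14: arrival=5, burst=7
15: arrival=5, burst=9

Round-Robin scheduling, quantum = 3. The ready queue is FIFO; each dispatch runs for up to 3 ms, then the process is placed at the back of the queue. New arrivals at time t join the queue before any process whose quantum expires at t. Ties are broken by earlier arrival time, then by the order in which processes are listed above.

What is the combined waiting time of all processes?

Schedule: | 10 0-3 | 13 3-6 | 10 6-9 | 11 9-12 | 14 12-15 | 15 15-18 | 12 18-21 | 13 21-24 | 11 24-27 | 14 27-30 | 15 30-33 | 12 33-36 | 11 36-39 | 14 39-40 | 15 40-43 | 12 43-45 | 11 45-46 |
Completion: 10=9  11=46  12=45  13=24  14=40  15=43
Turnaround (C−A): 10=9  11=42  12=39  13=21  14=35  15=38
Waiting = turnaround − burst: 10=3, 11=32, 12=31, 13=15, 14=28, 15=29
Total waiting = 3 + 32 + 31 + 15 + 28 + 29 = 138

138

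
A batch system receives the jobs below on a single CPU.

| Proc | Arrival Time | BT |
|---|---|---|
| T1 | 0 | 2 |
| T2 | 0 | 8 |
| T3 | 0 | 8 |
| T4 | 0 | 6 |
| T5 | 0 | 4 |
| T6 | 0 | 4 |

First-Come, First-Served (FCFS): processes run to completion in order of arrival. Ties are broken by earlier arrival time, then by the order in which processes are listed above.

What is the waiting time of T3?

Gantt: | T1 0-2 | T2 2-10 | T3 10-18 | T4 18-24 | T5 24-28 | T6 28-32 |
Completion: T1=2  T2=10  T3=18  T4=24  T5=28  T6=32
Waiting(T3) = turnaround − burst = 18 − 8 = 10

10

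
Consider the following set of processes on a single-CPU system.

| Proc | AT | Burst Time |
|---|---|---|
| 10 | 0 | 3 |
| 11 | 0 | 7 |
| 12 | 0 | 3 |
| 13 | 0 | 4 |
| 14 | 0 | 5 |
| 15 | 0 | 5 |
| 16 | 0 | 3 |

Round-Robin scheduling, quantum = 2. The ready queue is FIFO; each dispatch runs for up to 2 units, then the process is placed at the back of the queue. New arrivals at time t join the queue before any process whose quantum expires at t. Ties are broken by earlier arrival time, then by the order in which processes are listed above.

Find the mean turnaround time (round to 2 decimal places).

Gantt: | 10 0-2 | 11 2-4 | 12 4-6 | 13 6-8 | 14 8-10 | 15 10-12 | 16 12-14 | 10 14-15 | 11 15-17 | 12 17-18 | 13 18-20 | 14 20-22 | 15 22-24 | 16 24-25 | 11 25-27 | 14 27-28 | 15 28-29 | 11 29-30 |
Completion: 10=15  11=30  12=18  13=20  14=28  15=29  16=25
Turnaround (C−A): 10=15  11=30  12=18  13=20  14=28  15=29  16=25
Turnaround times: 10=15, 11=30, 12=18, 13=20, 14=28, 15=29, 16=25
Average turnaround = (15+30+18+20+28+29+25) / 7 = 165/7 = 23.57

23.57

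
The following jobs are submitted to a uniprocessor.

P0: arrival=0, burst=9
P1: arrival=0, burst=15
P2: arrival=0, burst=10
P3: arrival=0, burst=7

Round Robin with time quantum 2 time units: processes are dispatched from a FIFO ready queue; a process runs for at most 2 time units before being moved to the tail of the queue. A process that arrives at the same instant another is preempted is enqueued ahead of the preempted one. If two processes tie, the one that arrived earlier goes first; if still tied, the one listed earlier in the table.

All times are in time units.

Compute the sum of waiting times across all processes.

99

Schedule: | P0 0-2 | P1 2-4 | P2 4-6 | P3 6-8 | P0 8-10 | P1 10-12 | P2 12-14 | P3 14-16 | P0 16-18 | P1 18-20 | P2 20-22 | P3 22-24 | P0 24-26 | P1 26-28 | P2 28-30 | P3 30-31 | P0 31-32 | P1 32-34 | P2 34-36 | P1 36-41 |
Completion: P0=32  P1=41  P2=36  P3=31
Waiting = turnaround − burst: P0=23, P1=26, P2=26, P3=24
Total waiting = 23 + 26 + 26 + 24 = 99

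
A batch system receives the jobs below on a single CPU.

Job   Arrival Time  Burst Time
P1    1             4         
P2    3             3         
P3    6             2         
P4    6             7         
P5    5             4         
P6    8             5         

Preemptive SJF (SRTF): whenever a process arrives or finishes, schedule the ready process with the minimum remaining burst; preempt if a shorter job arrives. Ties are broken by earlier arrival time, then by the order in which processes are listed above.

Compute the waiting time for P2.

2

Schedule: | idle 0-1 | P1 1-5 | P2 5-8 | P3 8-10 | P5 10-14 | P6 14-19 | P4 19-26 |
Completion: P1=5  P2=8  P3=10  P4=26  P5=14  P6=19
Waiting(P2) = turnaround − burst = 5 − 3 = 2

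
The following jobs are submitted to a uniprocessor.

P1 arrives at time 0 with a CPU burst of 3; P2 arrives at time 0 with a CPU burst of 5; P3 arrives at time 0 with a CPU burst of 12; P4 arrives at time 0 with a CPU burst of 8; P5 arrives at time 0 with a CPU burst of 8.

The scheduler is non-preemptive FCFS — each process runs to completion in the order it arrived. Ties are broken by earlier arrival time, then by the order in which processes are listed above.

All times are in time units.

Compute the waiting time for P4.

20

Schedule: | P1 0-3 | P2 3-8 | P3 8-20 | P4 20-28 | P5 28-36 |
Completion: P1=3  P2=8  P3=20  P4=28  P5=36
Turnaround (C−A): P1=3  P2=8  P3=20  P4=28  P5=36
Waiting(P4) = turnaround − burst = 28 − 8 = 20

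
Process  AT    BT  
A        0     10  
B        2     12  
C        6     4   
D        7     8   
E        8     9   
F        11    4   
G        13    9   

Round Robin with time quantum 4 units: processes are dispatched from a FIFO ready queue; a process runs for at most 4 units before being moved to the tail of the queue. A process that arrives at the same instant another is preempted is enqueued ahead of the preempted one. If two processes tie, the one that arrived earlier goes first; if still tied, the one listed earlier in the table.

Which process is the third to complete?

A

Schedule: | A 0-4 | B 4-8 | A 8-12 | C 12-16 | D 16-20 | E 20-24 | B 24-28 | F 28-32 | A 32-34 | G 34-38 | D 38-42 | E 42-46 | B 46-50 | G 50-54 | E 54-55 | G 55-56 |
Completion: A=34  B=50  C=16  D=42  E=55  F=32  G=56
Finish order: C → F → A → D → B → E → G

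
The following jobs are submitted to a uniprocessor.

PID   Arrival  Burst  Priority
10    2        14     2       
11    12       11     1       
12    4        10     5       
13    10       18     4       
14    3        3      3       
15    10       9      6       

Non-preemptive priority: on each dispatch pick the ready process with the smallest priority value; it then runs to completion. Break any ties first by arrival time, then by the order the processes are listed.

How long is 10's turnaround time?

Gantt: | idle 0-2 | 10 2-16 | 11 16-27 | 14 27-30 | 13 30-48 | 12 48-58 | 15 58-67 |
Completion: 10=16  11=27  12=58  13=48  14=30  15=67
Turnaround(10) = completion − arrival = 16 − 2 = 14

14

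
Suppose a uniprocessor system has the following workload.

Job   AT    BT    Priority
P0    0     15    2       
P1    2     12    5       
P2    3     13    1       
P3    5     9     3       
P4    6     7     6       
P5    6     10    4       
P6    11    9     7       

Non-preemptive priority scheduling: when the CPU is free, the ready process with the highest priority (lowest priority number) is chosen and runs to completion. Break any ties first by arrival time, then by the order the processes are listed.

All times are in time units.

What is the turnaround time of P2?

Timeline: | P0 0-15 | P2 15-28 | P3 28-37 | P5 37-47 | P1 47-59 | P4 59-66 | P6 66-75 |
Completion: P0=15  P1=59  P2=28  P3=37  P4=66  P5=47  P6=75
Turnaround (C−A): P0=15  P1=57  P2=25  P3=32  P4=60  P5=41  P6=64
Turnaround(P2) = completion − arrival = 28 − 3 = 25

25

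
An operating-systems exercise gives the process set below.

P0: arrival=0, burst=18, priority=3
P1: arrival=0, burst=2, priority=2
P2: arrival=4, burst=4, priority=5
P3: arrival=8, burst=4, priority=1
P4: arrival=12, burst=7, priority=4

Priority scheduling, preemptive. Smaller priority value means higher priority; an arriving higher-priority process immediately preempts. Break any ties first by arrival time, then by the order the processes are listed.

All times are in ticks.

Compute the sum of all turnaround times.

80

Schedule: | P1 0-2 | P0 2-8 | P3 8-12 | P0 12-24 | P4 24-31 | P2 31-35 |
Completion: P0=24  P1=2  P2=35  P3=12  P4=31
Turnaround (C−A): P0=24  P1=2  P2=31  P3=4  P4=19
Turnaround = completion − arrival: P0=24, P1=2, P2=31, P3=4, P4=19
Total turnaround = 24 + 2 + 31 + 4 + 19 = 80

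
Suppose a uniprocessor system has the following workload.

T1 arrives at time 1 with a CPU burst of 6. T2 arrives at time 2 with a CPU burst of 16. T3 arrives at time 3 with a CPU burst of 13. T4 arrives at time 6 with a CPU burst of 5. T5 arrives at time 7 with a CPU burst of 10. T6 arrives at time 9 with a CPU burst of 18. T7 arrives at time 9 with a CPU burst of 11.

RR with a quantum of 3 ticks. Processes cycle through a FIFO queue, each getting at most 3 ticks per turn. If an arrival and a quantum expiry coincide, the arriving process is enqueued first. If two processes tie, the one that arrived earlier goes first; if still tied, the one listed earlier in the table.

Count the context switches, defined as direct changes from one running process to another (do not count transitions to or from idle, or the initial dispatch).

27

Timeline: | idle 0-1 | T1 1-4 | T2 4-7 | T3 7-10 | T1 10-13 | T4 13-16 | T5 16-19 | T2 19-22 | T6 22-25 | T7 25-28 | T3 28-31 | T4 31-33 | T5 33-36 | T2 36-39 | T6 39-42 | T7 42-45 | T3 45-48 | T5 48-51 | T2 51-54 | T6 54-57 | T7 57-60 | T3 60-63 | T5 63-64 | T2 64-67 | T6 67-70 | T7 70-72 | T3 72-73 | T2 73-74 | T6 74-80 |
Completion: T1=13  T2=74  T3=73  T4=33  T5=64  T6=80  T7=72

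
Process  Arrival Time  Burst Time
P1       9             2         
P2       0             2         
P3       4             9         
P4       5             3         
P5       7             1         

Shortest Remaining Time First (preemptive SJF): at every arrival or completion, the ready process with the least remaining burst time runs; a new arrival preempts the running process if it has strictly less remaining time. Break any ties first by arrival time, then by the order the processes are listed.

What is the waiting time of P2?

Schedule: | P2 0-2 | idle 2-4 | P3 4-5 | P4 5-8 | P5 8-9 | P1 9-11 | P3 11-19 |
Completion: P1=11  P2=2  P3=19  P4=8  P5=9
Turnaround (C−A): P1=2  P2=2  P3=15  P4=3  P5=2
Waiting(P2) = turnaround − burst = 2 − 2 = 0

0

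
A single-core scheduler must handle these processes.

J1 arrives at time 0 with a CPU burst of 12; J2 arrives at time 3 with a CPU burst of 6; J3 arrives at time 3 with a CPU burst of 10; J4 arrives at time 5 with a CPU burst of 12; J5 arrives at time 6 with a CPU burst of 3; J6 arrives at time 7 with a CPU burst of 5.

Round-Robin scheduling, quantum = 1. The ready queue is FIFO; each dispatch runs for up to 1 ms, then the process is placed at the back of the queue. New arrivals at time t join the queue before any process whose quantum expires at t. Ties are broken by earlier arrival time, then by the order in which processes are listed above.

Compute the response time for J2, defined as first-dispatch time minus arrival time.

0

Timeline: | J1 0-3 | J2 3-4 | J3 4-5 | J1 5-6 | J2 6-7 | J4 7-8 | J3 8-9 | J5 9-10 | J1 10-11 | J6 11-12 | J2 12-13 | J4 13-14 | J3 14-15 | J5 15-16 | J1 16-17 | J6 17-18 | J2 18-19 | J4 19-20 | J3 20-21 | J5 21-22 | J1 22-23 | J6 23-24 | J2 24-25 | J4 25-26 | J3 26-27 | J1 27-28 | J6 28-29 | J2 29-30 | J4 30-31 | J3 31-32 | J1 32-33 | J6 33-34 | J4 34-35 | J3 35-36 | J1 36-37 | J4 37-38 | J3 38-39 | J1 39-40 | J4 40-41 | J3 41-42 | J1 42-43 | J4 43-44 | J3 44-45 | J4 45-48 |
Completion: J1=43  J2=30  J3=45  J4=48  J5=22  J6=34
Turnaround (C−A): J1=43  J2=27  J3=42  J4=43  J5=16  J6=27
Response(J2) = first start − arrival = 3 − 3 = 0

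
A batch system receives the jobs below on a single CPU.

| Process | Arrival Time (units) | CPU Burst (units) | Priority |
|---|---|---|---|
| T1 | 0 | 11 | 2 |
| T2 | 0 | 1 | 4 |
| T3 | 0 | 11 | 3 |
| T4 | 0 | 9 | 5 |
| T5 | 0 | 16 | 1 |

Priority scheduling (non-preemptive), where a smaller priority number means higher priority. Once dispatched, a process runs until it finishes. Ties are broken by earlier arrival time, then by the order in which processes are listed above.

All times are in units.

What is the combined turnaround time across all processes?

Gantt: | T5 0-16 | T1 16-27 | T3 27-38 | T2 38-39 | T4 39-48 |
Completion: T1=27  T2=39  T3=38  T4=48  T5=16
Turnaround (C−A): T1=27  T2=39  T3=38  T4=48  T5=16
Turnaround = completion − arrival: T1=27, T2=39, T3=38, T4=48, T5=16
Total turnaround = 27 + 39 + 38 + 48 + 16 = 168

168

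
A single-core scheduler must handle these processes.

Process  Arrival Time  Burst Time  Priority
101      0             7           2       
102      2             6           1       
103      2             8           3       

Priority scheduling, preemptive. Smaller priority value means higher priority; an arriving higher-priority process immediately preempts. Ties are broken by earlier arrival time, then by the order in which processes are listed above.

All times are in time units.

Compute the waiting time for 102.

Timeline: | 101 0-2 | 102 2-8 | 101 8-13 | 103 13-21 |
Completion: 101=13  102=8  103=21
Turnaround (C−A): 101=13  102=6  103=19
Waiting(102) = turnaround − burst = 6 − 6 = 0

0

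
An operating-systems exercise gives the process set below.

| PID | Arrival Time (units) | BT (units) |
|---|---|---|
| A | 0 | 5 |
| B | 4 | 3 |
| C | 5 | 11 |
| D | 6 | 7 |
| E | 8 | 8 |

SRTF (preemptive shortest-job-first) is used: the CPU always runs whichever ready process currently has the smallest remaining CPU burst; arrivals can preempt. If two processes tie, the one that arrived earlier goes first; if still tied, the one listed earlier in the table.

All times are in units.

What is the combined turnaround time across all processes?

Gantt: | A 0-5 | B 5-8 | D 8-15 | E 15-23 | C 23-34 |
Completion: A=5  B=8  C=34  D=15  E=23
Turnaround (C−A): A=5  B=4  C=29  D=9  E=15
Turnaround = completion − arrival: A=5, B=4, C=29, D=9, E=15
Total turnaround = 5 + 4 + 29 + 9 + 15 = 62

62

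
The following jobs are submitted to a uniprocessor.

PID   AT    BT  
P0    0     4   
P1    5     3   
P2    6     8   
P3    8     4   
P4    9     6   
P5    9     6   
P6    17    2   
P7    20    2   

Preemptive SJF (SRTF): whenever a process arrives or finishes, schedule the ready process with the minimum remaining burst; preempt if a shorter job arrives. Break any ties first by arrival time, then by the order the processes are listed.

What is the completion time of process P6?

Schedule: | P0 0-4 | idle 4-5 | P1 5-8 | P3 8-12 | P4 12-18 | P6 18-20 | P7 20-22 | P5 22-28 | P2 28-36 |
Completion: P0=4  P1=8  P2=36  P3=12  P4=18  P5=28  P6=20  P7=22

20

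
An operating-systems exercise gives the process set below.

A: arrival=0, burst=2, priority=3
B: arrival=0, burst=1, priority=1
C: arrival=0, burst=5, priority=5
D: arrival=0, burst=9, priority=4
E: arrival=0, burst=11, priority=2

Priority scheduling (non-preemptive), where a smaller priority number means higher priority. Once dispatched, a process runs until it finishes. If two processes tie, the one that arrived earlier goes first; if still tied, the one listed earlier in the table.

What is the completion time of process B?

Schedule: | B 0-1 | E 1-12 | A 12-14 | D 14-23 | C 23-28 |
Completion: A=14  B=1  C=28  D=23  E=12

1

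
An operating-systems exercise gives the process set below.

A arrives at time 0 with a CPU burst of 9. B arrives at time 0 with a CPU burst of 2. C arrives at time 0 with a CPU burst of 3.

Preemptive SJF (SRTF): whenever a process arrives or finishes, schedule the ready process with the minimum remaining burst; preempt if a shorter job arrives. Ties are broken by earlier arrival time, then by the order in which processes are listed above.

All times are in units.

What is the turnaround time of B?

Schedule: | B 0-2 | C 2-5 | A 5-14 |
Completion: A=14  B=2  C=5
Turnaround(B) = completion − arrival = 2 − 0 = 2

2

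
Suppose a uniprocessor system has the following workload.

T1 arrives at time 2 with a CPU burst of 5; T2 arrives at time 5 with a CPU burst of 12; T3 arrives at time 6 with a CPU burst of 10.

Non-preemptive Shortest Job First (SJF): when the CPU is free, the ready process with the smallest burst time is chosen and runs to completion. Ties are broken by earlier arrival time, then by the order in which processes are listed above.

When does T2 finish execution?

Timeline: | idle 0-2 | T1 2-7 | T3 7-17 | T2 17-29 |
Completion: T1=7  T2=29  T3=17
Turnaround (C−A): T1=5  T2=24  T3=11

29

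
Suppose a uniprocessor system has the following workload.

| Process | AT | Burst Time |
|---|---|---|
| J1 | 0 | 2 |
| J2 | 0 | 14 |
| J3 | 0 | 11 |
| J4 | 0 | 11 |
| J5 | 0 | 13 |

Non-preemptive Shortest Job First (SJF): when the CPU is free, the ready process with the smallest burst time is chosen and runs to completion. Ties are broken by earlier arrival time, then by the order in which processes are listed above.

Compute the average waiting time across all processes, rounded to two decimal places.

15.20

Gantt: | J1 0-2 | J3 2-13 | J4 13-24 | J5 24-37 | J2 37-51 |
Completion: J1=2  J2=51  J3=13  J4=24  J5=37
Waiting times: J1=0, J2=37, J3=2, J4=13, J5=24
Average waiting = (0+37+2+13+24) / 5 = 76/5 = 15.20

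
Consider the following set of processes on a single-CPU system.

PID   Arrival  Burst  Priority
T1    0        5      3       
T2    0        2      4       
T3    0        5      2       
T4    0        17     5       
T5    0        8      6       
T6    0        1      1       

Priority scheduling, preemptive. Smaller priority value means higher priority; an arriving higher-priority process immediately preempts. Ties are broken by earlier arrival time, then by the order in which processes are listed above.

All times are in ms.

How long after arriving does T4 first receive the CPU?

Gantt: | T6 0-1 | T3 1-6 | T1 6-11 | T2 11-13 | T4 13-30 | T5 30-38 |
Completion: T1=11  T2=13  T3=6  T4=30  T5=38  T6=1
Turnaround (C−A): T1=11  T2=13  T3=6  T4=30  T5=38  T6=1
Response(T4) = first start − arrival = 13 − 0 = 13

13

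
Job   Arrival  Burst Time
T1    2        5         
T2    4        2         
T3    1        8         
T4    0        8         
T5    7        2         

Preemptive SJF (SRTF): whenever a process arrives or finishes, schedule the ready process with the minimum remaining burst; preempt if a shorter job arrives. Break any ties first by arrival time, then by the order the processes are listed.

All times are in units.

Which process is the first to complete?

T2

Timeline: | T4 0-2 | T1 2-4 | T2 4-6 | T1 6-9 | T5 9-11 | T4 11-17 | T3 17-25 |
Completion: T1=9  T2=6  T3=25  T4=17  T5=11
Finish order: T2 → T1 → T5 → T4 → T3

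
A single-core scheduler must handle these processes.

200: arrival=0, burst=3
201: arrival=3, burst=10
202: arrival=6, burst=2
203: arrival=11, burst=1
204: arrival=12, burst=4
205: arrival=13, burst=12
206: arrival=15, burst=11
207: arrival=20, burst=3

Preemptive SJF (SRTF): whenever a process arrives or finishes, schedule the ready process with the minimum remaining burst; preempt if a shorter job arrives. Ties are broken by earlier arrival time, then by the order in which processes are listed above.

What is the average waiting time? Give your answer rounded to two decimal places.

4.50

Gantt: | 200 0-3 | 201 3-6 | 202 6-8 | 201 8-11 | 203 11-12 | 201 12-16 | 204 16-20 | 207 20-23 | 206 23-34 | 205 34-46 |
Completion: 200=3  201=16  202=8  203=12  204=20  205=46  206=34  207=23
Turnaround (C−A): 200=3  201=13  202=2  203=1  204=8  205=33  206=19  207=3
Waiting times: 200=0, 201=3, 202=0, 203=0, 204=4, 205=21, 206=8, 207=0
Average waiting = (0+3+0+0+4+21+8+0) / 8 = 36/8 = 4.50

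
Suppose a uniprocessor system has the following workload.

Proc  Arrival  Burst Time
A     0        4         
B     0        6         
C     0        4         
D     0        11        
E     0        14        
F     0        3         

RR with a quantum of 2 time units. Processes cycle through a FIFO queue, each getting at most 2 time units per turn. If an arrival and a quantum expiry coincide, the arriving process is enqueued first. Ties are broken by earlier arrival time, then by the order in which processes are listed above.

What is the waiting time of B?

Timeline: | A 0-2 | B 2-4 | C 4-6 | D 6-8 | E 8-10 | F 10-12 | A 12-14 | B 14-16 | C 16-18 | D 18-20 | E 20-22 | F 22-23 | B 23-25 | D 25-27 | E 27-29 | D 29-31 | E 31-33 | D 33-35 | E 35-37 | D 37-38 | E 38-42 |
Completion: A=14  B=25  C=18  D=38  E=42  F=23
Waiting(B) = turnaround − burst = 25 − 6 = 19

19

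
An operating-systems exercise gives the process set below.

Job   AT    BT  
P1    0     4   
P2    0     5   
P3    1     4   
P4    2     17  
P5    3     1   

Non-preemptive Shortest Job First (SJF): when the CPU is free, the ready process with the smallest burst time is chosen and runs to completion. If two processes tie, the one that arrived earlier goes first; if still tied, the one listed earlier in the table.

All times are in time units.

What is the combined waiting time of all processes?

Timeline: | P1 0-4 | P5 4-5 | P3 5-9 | P2 9-14 | P4 14-31 |
Completion: P1=4  P2=14  P3=9  P4=31  P5=5
Waiting = turnaround − burst: P1=0, P2=9, P3=4, P4=12, P5=1
Total waiting = 0 + 9 + 4 + 12 + 1 = 26

26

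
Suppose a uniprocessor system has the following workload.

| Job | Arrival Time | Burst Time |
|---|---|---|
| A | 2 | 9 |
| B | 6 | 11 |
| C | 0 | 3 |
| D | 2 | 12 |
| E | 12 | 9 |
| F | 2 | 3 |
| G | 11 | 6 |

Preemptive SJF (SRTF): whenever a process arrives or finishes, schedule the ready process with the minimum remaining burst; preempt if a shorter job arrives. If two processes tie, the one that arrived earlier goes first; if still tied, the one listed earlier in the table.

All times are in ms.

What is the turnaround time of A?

13

Schedule: | C 0-3 | F 3-6 | A 6-15 | G 15-21 | E 21-30 | B 30-41 | D 41-53 |
Completion: A=15  B=41  C=3  D=53  E=30  F=6  G=21
Turnaround(A) = completion − arrival = 15 − 2 = 13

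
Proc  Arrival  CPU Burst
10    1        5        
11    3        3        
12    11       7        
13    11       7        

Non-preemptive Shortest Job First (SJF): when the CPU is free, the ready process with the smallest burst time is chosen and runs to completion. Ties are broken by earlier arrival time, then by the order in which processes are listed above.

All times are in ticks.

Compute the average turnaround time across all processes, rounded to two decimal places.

8.00

Timeline: | idle 0-1 | 10 1-6 | 11 6-9 | idle 9-11 | 12 11-18 | 13 18-25 |
Completion: 10=6  11=9  12=18  13=25
Turnaround (C−A): 10=5  11=6  12=7  13=14
Turnaround times: 10=5, 11=6, 12=7, 13=14
Average turnaround = (5+6+7+14) / 4 = 32/4 = 8.00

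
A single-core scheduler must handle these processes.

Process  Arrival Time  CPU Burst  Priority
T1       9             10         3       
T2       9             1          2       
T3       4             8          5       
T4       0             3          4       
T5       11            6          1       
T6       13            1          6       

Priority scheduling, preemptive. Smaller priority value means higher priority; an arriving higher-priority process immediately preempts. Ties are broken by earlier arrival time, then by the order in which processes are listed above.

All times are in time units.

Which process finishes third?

Timeline: | T4 0-3 | idle 3-4 | T3 4-9 | T2 9-10 | T1 10-11 | T5 11-17 | T1 17-26 | T3 26-29 | T6 29-30 |
Completion: T1=26  T2=10  T3=29  T4=3  T5=17  T6=30
Turnaround (C−A): T1=17  T2=1  T3=25  T4=3  T5=6  T6=17
Finish order: T4 → T2 → T5 → T1 → T3 → T6

T5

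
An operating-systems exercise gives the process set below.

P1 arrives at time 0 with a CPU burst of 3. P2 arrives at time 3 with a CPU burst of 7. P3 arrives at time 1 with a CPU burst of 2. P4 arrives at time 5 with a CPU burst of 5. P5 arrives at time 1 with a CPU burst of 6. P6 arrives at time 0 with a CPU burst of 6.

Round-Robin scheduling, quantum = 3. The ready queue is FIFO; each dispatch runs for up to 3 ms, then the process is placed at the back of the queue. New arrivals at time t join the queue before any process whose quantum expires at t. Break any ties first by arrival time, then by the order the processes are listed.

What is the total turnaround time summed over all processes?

Gantt: | P1 0-3 | P6 3-6 | P3 6-8 | P5 8-11 | P2 11-14 | P4 14-17 | P6 17-20 | P5 20-23 | P2 23-26 | P4 26-28 | P2 28-29 |
Completion: P1=3  P2=29  P3=8  P4=28  P5=23  P6=20
Turnaround (C−A): P1=3  P2=26  P3=7  P4=23  P5=22  P6=20
Turnaround = completion − arrival: P1=3, P2=26, P3=7, P4=23, P5=22, P6=20
Total turnaround = 3 + 26 + 7 + 23 + 22 + 20 = 101

101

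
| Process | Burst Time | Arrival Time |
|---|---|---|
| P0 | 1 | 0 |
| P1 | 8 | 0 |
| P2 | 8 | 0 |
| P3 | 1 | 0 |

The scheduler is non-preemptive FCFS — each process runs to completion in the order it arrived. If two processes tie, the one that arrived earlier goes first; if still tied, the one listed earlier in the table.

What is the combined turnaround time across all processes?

45

Timeline: | P0 0-1 | P1 1-9 | P2 9-17 | P3 17-18 |
Completion: P0=1  P1=9  P2=17  P3=18
Turnaround = completion − arrival: P0=1, P1=9, P2=17, P3=18
Total turnaround = 1 + 9 + 17 + 18 = 45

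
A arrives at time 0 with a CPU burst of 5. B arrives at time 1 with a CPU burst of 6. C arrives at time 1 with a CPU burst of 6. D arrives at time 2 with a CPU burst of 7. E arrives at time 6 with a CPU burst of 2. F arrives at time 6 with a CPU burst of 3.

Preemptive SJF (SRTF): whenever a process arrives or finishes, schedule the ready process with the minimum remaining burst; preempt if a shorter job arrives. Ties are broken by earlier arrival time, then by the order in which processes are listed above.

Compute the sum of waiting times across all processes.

Gantt: | A 0-5 | B 5-6 | E 6-8 | F 8-11 | B 11-16 | C 16-22 | D 22-29 |
Completion: A=5  B=16  C=22  D=29  E=8  F=11
Turnaround (C−A): A=5  B=15  C=21  D=27  E=2  F=5
Waiting = turnaround − burst: A=0, B=9, C=15, D=20, E=0, F=2
Total waiting = 0 + 9 + 15 + 20 + 0 + 2 = 46

46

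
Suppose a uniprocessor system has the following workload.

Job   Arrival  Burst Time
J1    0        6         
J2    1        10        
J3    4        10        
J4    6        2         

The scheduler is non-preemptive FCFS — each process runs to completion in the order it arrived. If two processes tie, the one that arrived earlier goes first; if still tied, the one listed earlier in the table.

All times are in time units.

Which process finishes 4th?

Timeline: | J1 0-6 | J2 6-16 | J3 16-26 | J4 26-28 |
Completion: J1=6  J2=16  J3=26  J4=28
Turnaround (C−A): J1=6  J2=15  J3=22  J4=22
Finish order: J1 → J2 → J3 → J4

J4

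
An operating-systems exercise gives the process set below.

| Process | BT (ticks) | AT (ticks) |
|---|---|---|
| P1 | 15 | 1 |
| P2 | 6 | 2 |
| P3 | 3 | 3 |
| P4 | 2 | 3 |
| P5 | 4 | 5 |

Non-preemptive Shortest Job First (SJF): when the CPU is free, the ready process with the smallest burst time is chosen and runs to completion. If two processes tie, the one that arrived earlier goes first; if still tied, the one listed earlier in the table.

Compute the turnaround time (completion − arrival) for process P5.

Schedule: | idle 0-1 | P1 1-16 | P4 16-18 | P3 18-21 | P5 21-25 | P2 25-31 |
Completion: P1=16  P2=31  P3=21  P4=18  P5=25
Turnaround (C−A): P1=15  P2=29  P3=18  P4=15  P5=20
Turnaround(P5) = completion − arrival = 25 − 5 = 20

20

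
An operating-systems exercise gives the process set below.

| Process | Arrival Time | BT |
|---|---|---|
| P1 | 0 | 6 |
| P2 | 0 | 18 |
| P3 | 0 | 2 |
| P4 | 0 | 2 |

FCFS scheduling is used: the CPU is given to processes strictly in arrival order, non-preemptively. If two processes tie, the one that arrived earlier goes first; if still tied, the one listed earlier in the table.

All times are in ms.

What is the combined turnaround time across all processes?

84

Schedule: | P1 0-6 | P2 6-24 | P3 24-26 | P4 26-28 |
Completion: P1=6  P2=24  P3=26  P4=28
Turnaround (C−A): P1=6  P2=24  P3=26  P4=28
Turnaround = completion − arrival: P1=6, P2=24, P3=26, P4=28
Total turnaround = 6 + 24 + 26 + 28 = 84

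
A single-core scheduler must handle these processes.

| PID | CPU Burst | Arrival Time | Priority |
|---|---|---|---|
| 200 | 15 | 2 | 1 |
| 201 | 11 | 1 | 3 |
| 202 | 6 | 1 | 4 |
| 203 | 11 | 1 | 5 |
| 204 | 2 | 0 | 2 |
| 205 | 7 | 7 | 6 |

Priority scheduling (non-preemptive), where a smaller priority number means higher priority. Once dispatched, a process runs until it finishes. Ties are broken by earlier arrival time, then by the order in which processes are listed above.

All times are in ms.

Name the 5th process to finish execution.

203

Gantt: | 204 0-2 | 200 2-17 | 201 17-28 | 202 28-34 | 203 34-45 | 205 45-52 |
Completion: 200=17  201=28  202=34  203=45  204=2  205=52
Turnaround (C−A): 200=15  201=27  202=33  203=44  204=2  205=45
Finish order: 204 → 200 → 201 → 202 → 203 → 205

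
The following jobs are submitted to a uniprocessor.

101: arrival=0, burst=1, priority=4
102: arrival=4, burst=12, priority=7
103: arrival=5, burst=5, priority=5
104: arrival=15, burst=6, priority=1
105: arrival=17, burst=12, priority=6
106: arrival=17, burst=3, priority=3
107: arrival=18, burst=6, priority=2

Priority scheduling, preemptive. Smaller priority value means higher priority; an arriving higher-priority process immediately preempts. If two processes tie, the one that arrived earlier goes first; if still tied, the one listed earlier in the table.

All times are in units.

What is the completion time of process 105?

Gantt: | 101 0-1 | idle 1-4 | 102 4-5 | 103 5-10 | 102 10-15 | 104 15-21 | 107 21-27 | 106 27-30 | 105 30-42 | 102 42-48 |
Completion: 101=1  102=48  103=10  104=21  105=42  106=30  107=27
Turnaround (C−A): 101=1  102=44  103=5  104=6  105=25  106=13  107=9

42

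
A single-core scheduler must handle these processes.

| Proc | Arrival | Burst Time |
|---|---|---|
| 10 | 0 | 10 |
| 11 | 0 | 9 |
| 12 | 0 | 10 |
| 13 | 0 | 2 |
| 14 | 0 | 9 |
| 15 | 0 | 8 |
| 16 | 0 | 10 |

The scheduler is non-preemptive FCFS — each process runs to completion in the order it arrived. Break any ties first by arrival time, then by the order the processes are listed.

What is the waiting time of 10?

Timeline: | 10 0-10 | 11 10-19 | 12 19-29 | 13 29-31 | 14 31-40 | 15 40-48 | 16 48-58 |
Completion: 10=10  11=19  12=29  13=31  14=40  15=48  16=58
Waiting(10) = turnaround − burst = 10 − 10 = 0

0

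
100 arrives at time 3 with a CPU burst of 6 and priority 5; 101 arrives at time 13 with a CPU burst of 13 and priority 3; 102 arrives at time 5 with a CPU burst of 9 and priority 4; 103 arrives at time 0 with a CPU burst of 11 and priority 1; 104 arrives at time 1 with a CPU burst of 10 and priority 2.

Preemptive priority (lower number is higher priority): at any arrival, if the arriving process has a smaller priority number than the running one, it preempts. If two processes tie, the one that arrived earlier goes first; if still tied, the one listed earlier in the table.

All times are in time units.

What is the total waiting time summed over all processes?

Gantt: | 103 0-11 | 104 11-21 | 101 21-34 | 102 34-43 | 100 43-49 |
Completion: 100=49  101=34  102=43  103=11  104=21
Waiting = turnaround − burst: 100=40, 101=8, 102=29, 103=0, 104=10
Total waiting = 40 + 8 + 29 + 0 + 10 = 87

87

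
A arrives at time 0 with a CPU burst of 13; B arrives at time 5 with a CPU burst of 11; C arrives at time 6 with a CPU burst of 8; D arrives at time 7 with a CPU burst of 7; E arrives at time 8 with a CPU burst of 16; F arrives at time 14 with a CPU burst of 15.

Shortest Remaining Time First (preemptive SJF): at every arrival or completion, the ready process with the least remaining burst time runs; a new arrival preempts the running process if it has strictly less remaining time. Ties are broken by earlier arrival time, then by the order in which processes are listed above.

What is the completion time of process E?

Gantt: | A 0-13 | D 13-20 | C 20-28 | B 28-39 | F 39-54 | E 54-70 |
Completion: A=13  B=39  C=28  D=20  E=70  F=54

70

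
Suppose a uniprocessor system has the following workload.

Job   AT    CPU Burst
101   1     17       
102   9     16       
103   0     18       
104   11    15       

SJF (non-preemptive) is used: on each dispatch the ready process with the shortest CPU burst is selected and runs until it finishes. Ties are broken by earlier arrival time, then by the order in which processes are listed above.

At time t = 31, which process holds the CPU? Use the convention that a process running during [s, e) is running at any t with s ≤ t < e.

Schedule: | 103 0-18 | 104 18-33 | 102 33-49 | 101 49-66 |
Completion: 101=66  102=49  103=18  104=33

104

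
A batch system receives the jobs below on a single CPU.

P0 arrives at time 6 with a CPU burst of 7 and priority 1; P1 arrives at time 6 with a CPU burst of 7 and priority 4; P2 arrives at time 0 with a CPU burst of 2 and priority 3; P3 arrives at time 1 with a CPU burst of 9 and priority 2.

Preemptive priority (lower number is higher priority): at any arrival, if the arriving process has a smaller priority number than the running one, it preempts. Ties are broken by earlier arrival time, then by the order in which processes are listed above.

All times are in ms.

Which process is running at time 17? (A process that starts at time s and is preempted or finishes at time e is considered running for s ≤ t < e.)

Gantt: | P2 0-1 | P3 1-6 | P0 6-13 | P3 13-17 | P2 17-18 | P1 18-25 |
Completion: P0=13  P1=25  P2=18  P3=17
Turnaround (C−A): P0=7  P1=19  P2=18  P3=16

P2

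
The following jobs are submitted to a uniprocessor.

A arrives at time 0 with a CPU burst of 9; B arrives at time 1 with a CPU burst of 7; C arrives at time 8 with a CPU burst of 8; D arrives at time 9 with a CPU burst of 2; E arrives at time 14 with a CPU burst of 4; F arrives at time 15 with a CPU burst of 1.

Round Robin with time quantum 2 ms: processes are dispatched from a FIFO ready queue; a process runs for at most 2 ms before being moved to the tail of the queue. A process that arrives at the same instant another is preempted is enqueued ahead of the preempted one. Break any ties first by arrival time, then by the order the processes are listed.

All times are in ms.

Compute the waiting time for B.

15

Schedule: | A 0-2 | B 2-4 | A 4-6 | B 6-8 | A 8-10 | C 10-12 | B 12-14 | D 14-16 | A 16-18 | C 18-20 | E 20-22 | B 22-23 | F 23-24 | A 24-25 | C 25-27 | E 27-29 | C 29-31 |
Completion: A=25  B=23  C=31  D=16  E=29  F=24
Turnaround (C−A): A=25  B=22  C=23  D=7  E=15  F=9
Waiting(B) = turnaround − burst = 22 − 7 = 15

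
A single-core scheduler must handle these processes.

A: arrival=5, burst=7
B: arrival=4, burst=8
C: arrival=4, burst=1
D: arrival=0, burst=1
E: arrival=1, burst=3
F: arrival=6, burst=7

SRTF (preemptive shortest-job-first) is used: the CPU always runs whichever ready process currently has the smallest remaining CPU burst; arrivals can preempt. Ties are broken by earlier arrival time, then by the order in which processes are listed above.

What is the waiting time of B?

Schedule: | D 0-1 | E 1-4 | C 4-5 | A 5-12 | F 12-19 | B 19-27 |
Completion: A=12  B=27  C=5  D=1  E=4  F=19
Turnaround (C−A): A=7  B=23  C=1  D=1  E=3  F=13
Waiting(B) = turnaround − burst = 23 − 8 = 15

15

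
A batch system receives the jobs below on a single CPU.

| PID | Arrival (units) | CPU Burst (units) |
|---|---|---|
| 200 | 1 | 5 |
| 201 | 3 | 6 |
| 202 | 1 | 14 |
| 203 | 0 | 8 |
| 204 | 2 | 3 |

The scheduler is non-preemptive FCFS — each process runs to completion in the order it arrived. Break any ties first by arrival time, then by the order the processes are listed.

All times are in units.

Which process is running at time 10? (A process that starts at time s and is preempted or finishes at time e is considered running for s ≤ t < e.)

200

Timeline: | 203 0-8 | 200 8-13 | 202 13-27 | 204 27-30 | 201 30-36 |
Completion: 200=13  201=36  202=27  203=8  204=30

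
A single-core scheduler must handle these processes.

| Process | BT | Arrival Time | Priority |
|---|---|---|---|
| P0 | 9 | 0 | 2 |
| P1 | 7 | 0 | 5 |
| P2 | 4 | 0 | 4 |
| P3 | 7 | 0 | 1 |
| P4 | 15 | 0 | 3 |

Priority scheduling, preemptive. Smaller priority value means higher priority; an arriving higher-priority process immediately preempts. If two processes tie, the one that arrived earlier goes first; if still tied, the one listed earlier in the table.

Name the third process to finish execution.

Timeline: | P3 0-7 | P0 7-16 | P4 16-31 | P2 31-35 | P1 35-42 |
Completion: P0=16  P1=42  P2=35  P3=7  P4=31
Turnaround (C−A): P0=16  P1=42  P2=35  P3=7  P4=31
Finish order: P3 → P0 → P4 → P2 → P1

P4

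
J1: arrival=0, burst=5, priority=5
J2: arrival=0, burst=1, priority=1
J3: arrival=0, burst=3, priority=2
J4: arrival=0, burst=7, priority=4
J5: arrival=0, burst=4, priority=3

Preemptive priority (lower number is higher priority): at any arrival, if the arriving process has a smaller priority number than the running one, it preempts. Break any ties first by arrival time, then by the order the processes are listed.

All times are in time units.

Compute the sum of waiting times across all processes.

28

Schedule: | J2 0-1 | J3 1-4 | J5 4-8 | J4 8-15 | J1 15-20 |
Completion: J1=20  J2=1  J3=4  J4=15  J5=8
Waiting = turnaround − burst: J1=15, J2=0, J3=1, J4=8, J5=4
Total waiting = 15 + 0 + 1 + 8 + 4 = 28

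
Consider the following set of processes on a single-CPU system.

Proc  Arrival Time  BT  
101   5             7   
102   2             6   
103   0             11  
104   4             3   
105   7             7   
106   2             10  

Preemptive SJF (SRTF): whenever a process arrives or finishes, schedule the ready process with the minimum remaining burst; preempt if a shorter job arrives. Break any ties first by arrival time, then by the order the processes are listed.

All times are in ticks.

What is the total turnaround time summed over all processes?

119

Gantt: | 103 0-2 | 102 2-4 | 104 4-7 | 102 7-11 | 101 11-18 | 105 18-25 | 103 25-34 | 106 34-44 |
Completion: 101=18  102=11  103=34  104=7  105=25  106=44
Turnaround = completion − arrival: 101=13, 102=9, 103=34, 104=3, 105=18, 106=42
Total turnaround = 13 + 9 + 34 + 3 + 18 + 42 = 119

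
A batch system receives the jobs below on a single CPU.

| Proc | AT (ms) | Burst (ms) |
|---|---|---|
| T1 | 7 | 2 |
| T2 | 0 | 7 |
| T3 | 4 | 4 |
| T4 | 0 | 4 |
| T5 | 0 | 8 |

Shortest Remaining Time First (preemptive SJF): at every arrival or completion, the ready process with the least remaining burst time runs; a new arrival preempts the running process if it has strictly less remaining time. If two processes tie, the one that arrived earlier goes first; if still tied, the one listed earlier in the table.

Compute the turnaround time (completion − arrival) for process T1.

3

Gantt: | T4 0-4 | T3 4-8 | T1 8-10 | T2 10-17 | T5 17-25 |
Completion: T1=10  T2=17  T3=8  T4=4  T5=25
Turnaround(T1) = completion − arrival = 10 − 7 = 3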